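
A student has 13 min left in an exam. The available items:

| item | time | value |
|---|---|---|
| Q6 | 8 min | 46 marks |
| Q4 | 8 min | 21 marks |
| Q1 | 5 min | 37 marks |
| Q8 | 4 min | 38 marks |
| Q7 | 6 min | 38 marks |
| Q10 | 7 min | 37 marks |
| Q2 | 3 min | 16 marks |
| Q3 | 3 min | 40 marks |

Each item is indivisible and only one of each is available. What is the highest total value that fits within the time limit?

Check high-value combinations within 13 min:
- Q8+Q7+Q3: time 4+6+3=13, value 38+38+40=116
- Q1+Q8+Q3: time 5+4+3=12, value 37+38+40=115
- Q8+Q2+Q3: time 4+3+3=10, value 38+16+40=94
Best: 116 marks.

116 marks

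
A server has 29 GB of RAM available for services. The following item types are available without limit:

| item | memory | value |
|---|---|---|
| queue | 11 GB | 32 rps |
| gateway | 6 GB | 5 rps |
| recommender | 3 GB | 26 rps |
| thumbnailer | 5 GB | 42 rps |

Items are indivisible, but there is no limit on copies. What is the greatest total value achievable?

Best value-per-unit is recommender at 26/3; filling with it alone gives 9×26 = 234.
Optimal mix: 8×recommender + 1×thumbnailer → memory 29, value 250.

250 rps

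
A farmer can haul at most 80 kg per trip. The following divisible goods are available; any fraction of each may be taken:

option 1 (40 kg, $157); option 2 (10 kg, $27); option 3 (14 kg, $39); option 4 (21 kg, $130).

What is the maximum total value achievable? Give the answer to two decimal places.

Take in order of value per unit:
- option 4 (130/21 per unit): all 21 → value 130, running total 130.00
- option 1 (157/40 per unit): all 40 → value 157, running total 287.00
- option 3 (39/14 per unit): all 14 → value 39, running total 326.00
- option 2 (27/10 per unit): 5 of 10 → value 5×27/10 = 13.5000, running total 339.50
Total 339.50.

339.50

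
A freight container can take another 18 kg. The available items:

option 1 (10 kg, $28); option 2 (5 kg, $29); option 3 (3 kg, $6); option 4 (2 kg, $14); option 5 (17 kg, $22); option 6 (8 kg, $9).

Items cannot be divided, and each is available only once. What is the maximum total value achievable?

Check high-value combinations within 18 kg:
- option 1+option 2+option 4: weight 10+5+2=17, value 28+29+14=71
- option 1+option 2+option 3: weight 10+5+3=18, value 28+29+6=63
- option 2+option 3+option 4+option 6: weight 5+3+2+8=18, value 29+6+14+9=58
- option 1+option 2: weight 10+5=15, value 28+29=57
Best: $71.

$71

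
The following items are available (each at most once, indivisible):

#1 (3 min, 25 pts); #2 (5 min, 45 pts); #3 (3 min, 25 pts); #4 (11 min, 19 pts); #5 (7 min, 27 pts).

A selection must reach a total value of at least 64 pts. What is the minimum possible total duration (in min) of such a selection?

Subsets with value ≥ 64, sorted by total duration:
- #1+#2: duration 8, value 70
- #2+#3: duration 8, value 70
- #1+#2+#3: duration 11, value 95
- #2+#5: duration 12, value 72
Minimum duration: 8 min.

8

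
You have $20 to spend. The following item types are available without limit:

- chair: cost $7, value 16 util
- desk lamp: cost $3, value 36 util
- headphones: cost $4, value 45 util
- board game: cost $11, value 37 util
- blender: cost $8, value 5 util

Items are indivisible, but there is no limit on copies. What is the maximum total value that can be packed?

Best value-per-unit is desk lamp at 36/3; filling with it alone gives 6×36 = 216.
Optimal mix: 4×desk lamp + 2×headphones → cost 20, value 234.

234 util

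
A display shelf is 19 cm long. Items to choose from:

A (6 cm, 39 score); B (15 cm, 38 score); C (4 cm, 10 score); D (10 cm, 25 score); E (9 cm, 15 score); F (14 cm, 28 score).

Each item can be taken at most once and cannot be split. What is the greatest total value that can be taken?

Check high-value combinations within 19 cm:
- A+D: length 6+10=16, value 39+25=64
- A+C+E: length 6+4+9=19, value 39+10+15=64
- A+E: length 6+9=15, value 39+15=54
- A+C: length 6+4=10, value 39+10=49
- B+C: length 15+4=19, value 38+10=48
Best: 64 score.

64 score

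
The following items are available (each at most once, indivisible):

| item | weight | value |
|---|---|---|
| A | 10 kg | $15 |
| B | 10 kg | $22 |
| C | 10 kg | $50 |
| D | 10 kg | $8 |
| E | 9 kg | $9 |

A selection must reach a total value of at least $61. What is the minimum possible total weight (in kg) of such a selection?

20

Subsets with value ≥ 61, sorted by total weight:
- B+C: weight 20, value 72
- A+C: weight 20, value 65
- B+C+E: weight 29, value 81
Minimum weight: 20 kg.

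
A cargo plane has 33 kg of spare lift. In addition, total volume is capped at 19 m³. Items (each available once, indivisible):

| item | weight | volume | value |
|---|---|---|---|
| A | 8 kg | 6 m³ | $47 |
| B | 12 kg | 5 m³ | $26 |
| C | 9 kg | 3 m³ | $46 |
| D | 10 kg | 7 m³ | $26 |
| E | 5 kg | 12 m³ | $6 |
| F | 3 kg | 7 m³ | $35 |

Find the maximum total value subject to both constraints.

Feasible sets respecting both limits:
- A+C+F: weight 20, volume 16, value 128
- A+B+C: weight 29, volume 14, value 119
- A+C+D: weight 27, volume 16, value 119
Best: $128.

$128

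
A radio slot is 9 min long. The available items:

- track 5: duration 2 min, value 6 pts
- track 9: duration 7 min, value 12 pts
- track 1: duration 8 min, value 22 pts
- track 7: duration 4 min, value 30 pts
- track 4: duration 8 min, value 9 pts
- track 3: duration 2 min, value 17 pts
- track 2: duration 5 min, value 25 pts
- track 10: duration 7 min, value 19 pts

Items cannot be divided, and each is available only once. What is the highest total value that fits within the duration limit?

This is a 0/1 knapsack; check combinations near the capacity.
- track 7+track 2: duration 4+5=9, value 30+25=55
- track 5+track 7+track 3: duration 2+4+2=8, value 6+30+17=53
- track 5+track 3+track 2: duration 2+2+5=9, value 6+17+25=48
Best: 55 pts.

55 pts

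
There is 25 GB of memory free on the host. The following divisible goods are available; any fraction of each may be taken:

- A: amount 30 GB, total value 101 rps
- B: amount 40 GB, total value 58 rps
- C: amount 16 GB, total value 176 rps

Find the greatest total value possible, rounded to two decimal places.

206.30

Take in order of value per unit:
- C (176/16 per unit): all 16 → value 176, running total 176.00
- A (101/30 per unit): 9 of 30 → value 9×101/30 = 30.3000, running total 206.30
Total 206.30.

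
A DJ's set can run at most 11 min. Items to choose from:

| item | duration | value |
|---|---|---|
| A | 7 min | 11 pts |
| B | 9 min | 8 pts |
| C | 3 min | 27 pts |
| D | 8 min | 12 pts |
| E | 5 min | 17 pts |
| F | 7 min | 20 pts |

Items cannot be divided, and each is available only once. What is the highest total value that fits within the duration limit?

47 pts

Check high-value combinations within 11 min:
- C+F: duration 3+7=10, value 27+20=47
- C+E: duration 3+5=8, value 27+17=44
- C+D: duration 3+8=11, value 27+12=39
- A+C: duration 7+3=10, value 11+27=38
- C: duration 3, value 27
Best: 47 pts.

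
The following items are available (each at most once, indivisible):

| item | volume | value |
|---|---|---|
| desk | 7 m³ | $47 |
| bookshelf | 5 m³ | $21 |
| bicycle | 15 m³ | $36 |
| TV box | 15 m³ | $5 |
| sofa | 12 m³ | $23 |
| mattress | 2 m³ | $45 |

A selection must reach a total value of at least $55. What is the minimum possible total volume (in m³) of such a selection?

Subsets with value ≥ 55, sorted by total volume:
- bookshelf+mattress: volume 7, value 66
- desk+mattress: volume 9, value 92
Minimum volume: 7 m³.

7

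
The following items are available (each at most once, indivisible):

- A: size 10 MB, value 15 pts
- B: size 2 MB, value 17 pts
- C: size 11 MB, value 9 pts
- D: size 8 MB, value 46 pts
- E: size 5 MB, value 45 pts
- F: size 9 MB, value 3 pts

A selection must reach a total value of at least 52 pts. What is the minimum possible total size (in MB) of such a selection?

7

Subsets with value ≥ 52, sorted by total size:
- B+E: size 7, value 62
- B+D: size 10, value 63
- D+E: size 13, value 91
- B+D+E: size 15, value 108
Minimum size: 7 MB.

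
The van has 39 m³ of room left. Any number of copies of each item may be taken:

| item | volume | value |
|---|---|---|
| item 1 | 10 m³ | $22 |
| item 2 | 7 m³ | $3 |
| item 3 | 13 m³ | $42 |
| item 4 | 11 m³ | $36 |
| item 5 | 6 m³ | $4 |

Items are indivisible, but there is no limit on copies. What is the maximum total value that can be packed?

$126

Best value-per-unit is item 4 at 36/11; filling with it alone gives 3×36 = 108.
Optimal mix: 3×item 3 → volume 39, value 126.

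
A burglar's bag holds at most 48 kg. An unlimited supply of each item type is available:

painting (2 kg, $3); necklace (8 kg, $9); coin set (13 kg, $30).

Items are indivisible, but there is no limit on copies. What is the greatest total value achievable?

$102

Best value-per-unit is coin set at 30/13; filling with it alone gives 3×30 = 90.
Optimal mix: 4×painting + 3×coin set → weight 47, value 102.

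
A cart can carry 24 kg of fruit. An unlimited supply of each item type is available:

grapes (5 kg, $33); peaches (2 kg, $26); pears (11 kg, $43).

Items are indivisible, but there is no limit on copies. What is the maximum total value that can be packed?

Best value-per-unit is peaches at 26/2, and filling with it alone uses weight 12×2=24. No mix of the others beats 12×26 = 312.

$312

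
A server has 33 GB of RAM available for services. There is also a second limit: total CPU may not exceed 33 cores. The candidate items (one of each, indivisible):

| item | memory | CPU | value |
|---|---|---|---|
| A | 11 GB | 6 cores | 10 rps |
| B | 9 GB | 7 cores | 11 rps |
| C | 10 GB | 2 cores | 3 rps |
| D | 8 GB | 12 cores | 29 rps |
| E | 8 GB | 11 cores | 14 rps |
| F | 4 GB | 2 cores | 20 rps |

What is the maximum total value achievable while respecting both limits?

74 rps

Feasible sets respecting both limits:
- B+D+E+F: memory 29, CPU 32, value 74
- A+D+E+F: memory 31, CPU 31, value 73
- A+B+D+F: memory 32, CPU 27, value 70
- C+D+E+F: memory 30, CPU 27, value 66
Best: 74 rps.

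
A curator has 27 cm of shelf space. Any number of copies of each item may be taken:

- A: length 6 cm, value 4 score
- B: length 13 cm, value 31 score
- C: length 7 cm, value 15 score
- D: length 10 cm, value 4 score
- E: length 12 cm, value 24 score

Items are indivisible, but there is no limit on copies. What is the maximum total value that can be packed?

Best value-per-unit is B at 31/13, and filling with it alone uses length 2×13=26. No mix of the others beats 2×31 = 62.

62 score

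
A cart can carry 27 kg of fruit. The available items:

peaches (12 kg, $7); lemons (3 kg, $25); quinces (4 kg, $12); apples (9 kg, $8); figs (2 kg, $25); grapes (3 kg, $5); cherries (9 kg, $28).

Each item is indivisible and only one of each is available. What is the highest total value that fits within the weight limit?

$98

Check high-value combinations within 27 kg:
- lemons+quinces+apples+figs+cherries: weight 3+4+9+2+9=27, value 25+12+8+25+28=98
- lemons+quinces+figs+grapes+cherries: weight 3+4+2+3+9=21, value 25+12+25+5+28=95
- lemons+apples+figs+grapes+cherries: weight 3+9+2+3+9=26, value 25+8+25+5+28=91
Best: $98.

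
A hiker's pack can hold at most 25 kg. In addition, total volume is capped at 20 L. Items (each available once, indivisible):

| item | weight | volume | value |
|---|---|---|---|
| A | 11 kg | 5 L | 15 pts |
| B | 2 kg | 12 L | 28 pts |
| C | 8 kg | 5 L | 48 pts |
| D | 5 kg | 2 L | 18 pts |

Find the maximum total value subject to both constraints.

Feasible sets respecting both limits:
- B+C+D: weight 15, volume 19, value 94
- A+C+D: weight 24, volume 12, value 81
- B+C: weight 10, volume 17, value 76
Best: 94 pts.

94 pts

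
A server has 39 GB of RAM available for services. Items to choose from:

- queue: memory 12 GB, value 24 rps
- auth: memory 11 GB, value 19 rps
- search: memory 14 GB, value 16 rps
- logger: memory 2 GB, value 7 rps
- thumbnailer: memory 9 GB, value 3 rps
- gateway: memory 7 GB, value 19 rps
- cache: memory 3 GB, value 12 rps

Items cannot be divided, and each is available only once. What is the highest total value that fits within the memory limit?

Check high-value combinations within 39 GB:
- queue+auth+logger+gateway+cache: memory 12+11+2+7+3=35, value 24+19+7+19+12=81
- queue+search+logger+gateway+cache: memory 12+14+2+7+3=38, value 24+16+7+19+12=78
- queue+auth+gateway+cache: memory 12+11+7+3=33, value 24+19+19+12=74
Best: 81 rps.

81 rps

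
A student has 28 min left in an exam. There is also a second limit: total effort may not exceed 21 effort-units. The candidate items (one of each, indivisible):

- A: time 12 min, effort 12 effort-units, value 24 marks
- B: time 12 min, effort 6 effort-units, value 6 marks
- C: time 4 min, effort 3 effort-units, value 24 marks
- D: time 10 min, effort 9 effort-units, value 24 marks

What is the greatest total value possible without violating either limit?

Feasible sets respecting both limits:
- A+B+C: time 28, effort 21, value 54
- B+C+D: time 26, effort 18, value 54
- A+C: time 16, effort 15, value 48
Best: 54 marks.

54 marks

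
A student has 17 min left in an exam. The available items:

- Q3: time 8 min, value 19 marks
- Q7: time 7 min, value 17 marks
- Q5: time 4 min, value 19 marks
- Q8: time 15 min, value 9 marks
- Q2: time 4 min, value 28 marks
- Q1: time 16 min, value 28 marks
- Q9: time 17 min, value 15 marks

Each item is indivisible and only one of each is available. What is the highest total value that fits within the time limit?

66 marks

Check high-value combinations within 17 min:
- Q3+Q5+Q2: time 8+4+4=16, value 19+19+28=66
- Q7+Q5+Q2: time 7+4+4=15, value 17+19+28=64
- Q5+Q2: time 4+4=8, value 19+28=47
- Q3+Q2: time 8+4=12, value 19+28=47
Best: 66 marks.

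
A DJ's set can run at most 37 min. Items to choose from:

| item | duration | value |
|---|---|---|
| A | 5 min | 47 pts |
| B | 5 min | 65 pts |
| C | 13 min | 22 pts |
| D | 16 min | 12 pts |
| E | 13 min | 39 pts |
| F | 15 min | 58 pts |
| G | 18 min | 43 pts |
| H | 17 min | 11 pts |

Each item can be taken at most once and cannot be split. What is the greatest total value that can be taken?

Check high-value combinations within 37 min:
- A+B+C+E: duration 5+5+13+13=36, value 47+65+22+39=173
- A+B+F: duration 5+5+15=25, value 47+65+58=170
- B+E+F: duration 5+13+15=33, value 65+39+58=162
Best: 173 pts.

173 pts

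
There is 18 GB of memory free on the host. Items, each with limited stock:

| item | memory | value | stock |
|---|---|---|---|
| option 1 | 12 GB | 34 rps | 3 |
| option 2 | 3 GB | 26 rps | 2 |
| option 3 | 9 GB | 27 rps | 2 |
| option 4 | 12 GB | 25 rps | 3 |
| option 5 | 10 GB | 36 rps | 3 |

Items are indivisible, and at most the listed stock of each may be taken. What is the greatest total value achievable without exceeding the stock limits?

Top feasible selections:
- 2×option 2 + 1×option 5: memory 16, value 88
- 1×option 1 + 2×option 2: memory 18, value 86
Best: 88 rps.

88 rps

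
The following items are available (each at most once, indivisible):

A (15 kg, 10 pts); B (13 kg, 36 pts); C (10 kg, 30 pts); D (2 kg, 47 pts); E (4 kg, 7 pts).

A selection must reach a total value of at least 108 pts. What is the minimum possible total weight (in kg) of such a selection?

Subsets with value ≥ 108, sorted by total weight:
- B+C+D: weight 25, value 113
- B+C+D+E: weight 29, value 120
- A+B+C+D: weight 40, value 123
Minimum weight: 25 kg.

25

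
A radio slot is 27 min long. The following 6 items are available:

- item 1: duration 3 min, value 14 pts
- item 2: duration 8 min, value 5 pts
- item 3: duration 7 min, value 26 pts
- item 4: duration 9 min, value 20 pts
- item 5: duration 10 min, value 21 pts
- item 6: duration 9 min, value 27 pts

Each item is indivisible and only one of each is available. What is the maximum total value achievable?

Check high-value combinations within 27 min:
- item 3+item 5+item 6: duration 7+10+9=26, value 26+21+27=74
- item 3+item 4+item 6: duration 7+9+9=25, value 26+20+27=73
- item 1+item 2+item 3+item 6: duration 3+8+7+9=27, value 14+5+26+27=72
- item 1+item 3+item 6: duration 3+7+9=19, value 14+26+27=67
Best: 74 pts.

74 pts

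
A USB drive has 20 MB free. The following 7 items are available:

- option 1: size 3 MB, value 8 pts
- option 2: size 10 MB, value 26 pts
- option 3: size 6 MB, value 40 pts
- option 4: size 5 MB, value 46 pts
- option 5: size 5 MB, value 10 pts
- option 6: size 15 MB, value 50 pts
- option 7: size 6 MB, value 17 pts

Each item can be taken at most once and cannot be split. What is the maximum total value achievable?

Check high-value combinations within 20 MB:
- option 1+option 3+option 4+option 7: size 3+6+5+6=20, value 8+40+46+17=111
- option 1+option 3+option 4+option 5: size 3+6+5+5=19, value 8+40+46+10=104
- option 3+option 4+option 7: size 6+5+6=17, value 40+46+17=103
- option 3+option 4+option 5: size 6+5+5=16, value 40+46+10=96
Best: 111 pts.

111 pts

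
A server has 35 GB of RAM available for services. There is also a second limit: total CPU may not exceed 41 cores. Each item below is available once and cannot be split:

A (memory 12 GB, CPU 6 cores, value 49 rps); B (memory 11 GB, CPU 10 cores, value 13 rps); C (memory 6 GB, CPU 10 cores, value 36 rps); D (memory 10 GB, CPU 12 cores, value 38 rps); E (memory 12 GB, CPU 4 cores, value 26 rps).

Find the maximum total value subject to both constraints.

Feasible sets respecting both limits:
- A+C+D: memory 28, CPU 28, value 123
- A+D+E: memory 34, CPU 22, value 113
- A+C+E: memory 30, CPU 20, value 111
- A+B+D: memory 33, CPU 28, value 100
Best: 123 rps.

123 rps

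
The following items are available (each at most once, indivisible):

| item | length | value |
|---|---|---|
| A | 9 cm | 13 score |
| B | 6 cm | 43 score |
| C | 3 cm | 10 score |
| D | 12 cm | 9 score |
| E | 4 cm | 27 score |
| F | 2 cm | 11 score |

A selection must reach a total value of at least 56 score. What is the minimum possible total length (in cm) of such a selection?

10

Subsets with value ≥ 56, sorted by total length:
- B+E: length 10, value 70
- B+C+F: length 11, value 64
- B+E+F: length 12, value 81
- B+C+E: length 13, value 80
Minimum length: 10 cm.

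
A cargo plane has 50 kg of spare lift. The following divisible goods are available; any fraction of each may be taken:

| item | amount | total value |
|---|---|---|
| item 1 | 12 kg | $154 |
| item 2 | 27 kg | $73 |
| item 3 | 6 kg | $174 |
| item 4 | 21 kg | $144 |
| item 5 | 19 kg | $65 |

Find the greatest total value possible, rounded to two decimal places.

Take in order of value per unit:
- item 3 (174/6 per unit): all 6 → value 174, running total 174.00
- item 1 (154/12 per unit): all 12 → value 154, running total 328.00
- item 4 (144/21 per unit): all 21 → value 144, running total 472.00
- item 5 (65/19 per unit): 11 of 19 → value 11×65/19 = 37.6316, running total 509.63
Total 509.63.

509.63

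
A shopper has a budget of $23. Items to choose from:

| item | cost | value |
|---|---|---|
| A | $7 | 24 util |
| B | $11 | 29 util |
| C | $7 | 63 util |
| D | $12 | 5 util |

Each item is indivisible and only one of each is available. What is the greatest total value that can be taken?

92 util

Check high-value combinations within $23:
- B+C: cost 11+7=18, value 29+63=92
- A+C: cost 7+7=14, value 24+63=87
- C+D: cost 7+12=19, value 63+5=68
Best: 92 util.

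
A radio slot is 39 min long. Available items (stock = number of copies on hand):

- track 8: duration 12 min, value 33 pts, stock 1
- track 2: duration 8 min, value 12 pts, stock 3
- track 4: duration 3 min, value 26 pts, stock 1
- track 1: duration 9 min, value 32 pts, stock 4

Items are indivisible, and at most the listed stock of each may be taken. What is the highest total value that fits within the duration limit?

154 pts

Top feasible selections:
- 1×track 4 + 4×track 1: duration 39, value 154
- 1×track 2 + 1×track 4 + 3×track 1: duration 38, value 134
- 1×track 8 + 3×track 1: duration 39, value 129
- 4×track 1: duration 36, value 128
Best: 154 pts.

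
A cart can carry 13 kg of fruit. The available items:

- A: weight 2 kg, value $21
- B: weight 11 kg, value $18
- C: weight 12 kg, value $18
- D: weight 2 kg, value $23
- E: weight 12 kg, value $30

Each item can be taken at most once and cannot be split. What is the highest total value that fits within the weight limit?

$44

Check high-value combinations within 13 kg:
- A+D: weight 2+2=4, value 21+23=44
- B+D: weight 11+2=13, value 18+23=41
- A+B: weight 2+11=13, value 21+18=39
- E: weight 12, value 30
- D: weight 2, value 23
Best: $44.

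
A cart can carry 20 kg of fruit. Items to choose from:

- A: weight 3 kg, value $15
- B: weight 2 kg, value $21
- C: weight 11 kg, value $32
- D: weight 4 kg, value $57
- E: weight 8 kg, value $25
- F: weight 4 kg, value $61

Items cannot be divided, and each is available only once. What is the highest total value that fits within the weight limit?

Check high-value combinations within 20 kg:
- B+D+E+F: weight 2+4+8+4=18, value 21+57+25+61=164
- A+D+E+F: weight 3+4+8+4=19, value 15+57+25+61=158
- A+B+D+F: weight 3+2+4+4=13, value 15+21+57+61=154
Best: $164.

$164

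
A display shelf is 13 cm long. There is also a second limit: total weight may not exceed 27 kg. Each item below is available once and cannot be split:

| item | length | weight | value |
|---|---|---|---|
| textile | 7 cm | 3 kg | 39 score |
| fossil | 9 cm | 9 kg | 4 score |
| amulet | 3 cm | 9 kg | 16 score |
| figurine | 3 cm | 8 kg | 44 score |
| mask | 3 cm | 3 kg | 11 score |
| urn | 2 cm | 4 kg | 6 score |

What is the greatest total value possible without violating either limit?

Feasible sets respecting both limits:
- textile+amulet+figurine: length 13, weight 20, value 99
- textile+figurine+mask: length 13, weight 14, value 94
- textile+figurine+urn: length 12, weight 15, value 89
Best: 99 score.

99 score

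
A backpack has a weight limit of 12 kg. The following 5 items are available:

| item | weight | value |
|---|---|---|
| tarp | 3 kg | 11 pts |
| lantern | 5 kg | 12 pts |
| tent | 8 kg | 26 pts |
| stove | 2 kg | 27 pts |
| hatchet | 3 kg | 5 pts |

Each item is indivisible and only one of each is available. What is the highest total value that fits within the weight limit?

53 pts

Check high-value combinations within 12 kg:
- tent+stove: weight 8+2=10, value 26+27=53
- tarp+lantern+stove: weight 3+5+2=10, value 11+12+27=50
- lantern+stove+hatchet: weight 5+2+3=10, value 12+27+5=44
Best: 53 pts.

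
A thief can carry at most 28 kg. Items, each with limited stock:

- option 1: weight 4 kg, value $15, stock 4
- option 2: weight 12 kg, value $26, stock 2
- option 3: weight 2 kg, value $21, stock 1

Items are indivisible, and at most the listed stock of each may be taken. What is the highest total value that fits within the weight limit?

Top feasible selections:
- 3×option 1 + 1×option 2 + 1×option 3: weight 26, value 92
- 4×option 1 + 1×option 2: weight 28, value 86
- 4×option 1 + 1×option 3: weight 18, value 81
- 2×option 1 + 1×option 2 + 1×option 3: weight 22, value 77
Best: $92.

$92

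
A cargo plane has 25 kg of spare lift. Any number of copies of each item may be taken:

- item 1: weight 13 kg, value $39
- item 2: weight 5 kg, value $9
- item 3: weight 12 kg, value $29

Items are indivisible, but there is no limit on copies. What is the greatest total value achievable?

$68

Best value-per-unit is item 1 at 39/13; filling with it alone gives 1×39 = 39.
Optimal mix: 1×item 1 + 1×item 3 → weight 25, value 68.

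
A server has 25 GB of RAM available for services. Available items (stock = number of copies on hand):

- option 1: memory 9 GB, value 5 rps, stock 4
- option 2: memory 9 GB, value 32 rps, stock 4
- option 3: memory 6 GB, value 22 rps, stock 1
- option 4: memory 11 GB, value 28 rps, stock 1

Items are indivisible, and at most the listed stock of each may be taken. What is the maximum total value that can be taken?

Best selections within memory 25 and stock limits:
- 2×option 2 + 1×option 3: memory 24, value 86
- 2×option 2: memory 18, value 64
- 1×option 2 + 1×option 4: memory 20, value 60
Best: 86 rps.

86 rps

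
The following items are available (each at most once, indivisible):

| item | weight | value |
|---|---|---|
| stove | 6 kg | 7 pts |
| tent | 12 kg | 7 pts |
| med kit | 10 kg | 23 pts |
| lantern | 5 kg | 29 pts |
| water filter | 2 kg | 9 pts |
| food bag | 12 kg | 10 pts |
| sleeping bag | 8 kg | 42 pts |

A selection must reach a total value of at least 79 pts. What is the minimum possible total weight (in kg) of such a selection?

Subsets with value ≥ 79, sorted by total weight:
- lantern+water filter+sleeping bag: weight 15, value 80
- stove+lantern+water filter+sleeping bag: weight 21, value 87
- med kit+lantern+sleeping bag: weight 23, value 94
Minimum weight: 15 kg.

15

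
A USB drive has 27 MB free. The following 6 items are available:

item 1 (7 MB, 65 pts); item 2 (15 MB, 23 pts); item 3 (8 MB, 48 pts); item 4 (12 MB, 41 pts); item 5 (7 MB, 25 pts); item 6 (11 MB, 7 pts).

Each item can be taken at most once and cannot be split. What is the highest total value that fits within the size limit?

154 pts

This is a 0/1 knapsack; check combinations near the capacity.
- item 1+item 3+item 4: size 7+8+12=27, value 65+48+41=154
- item 1+item 3+item 5: size 7+8+7=22, value 65+48+25=138
- item 1+item 4+item 5: size 7+12+7=26, value 65+41+25=131
- item 1+item 3+item 6: size 7+8+11=26, value 65+48+7=120
- item 3+item 4+item 5: size 8+12+7=27, value 48+41+25=114
Best: 154 pts.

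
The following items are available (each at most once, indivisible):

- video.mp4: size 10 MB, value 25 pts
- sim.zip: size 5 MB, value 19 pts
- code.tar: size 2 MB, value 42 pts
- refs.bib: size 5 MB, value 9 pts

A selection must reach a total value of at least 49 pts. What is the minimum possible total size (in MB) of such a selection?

Subsets with value ≥ 49, sorted by total size:
- sim.zip+code.tar: size 7, value 61
- code.tar+refs.bib: size 7, value 51
Minimum size: 7 MB.

7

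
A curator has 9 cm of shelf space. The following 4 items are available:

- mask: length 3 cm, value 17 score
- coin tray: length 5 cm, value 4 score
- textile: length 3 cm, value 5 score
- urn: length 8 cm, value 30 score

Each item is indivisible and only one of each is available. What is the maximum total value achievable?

30 score

Check high-value combinations within 9 cm:
- urn: length 8, value 30
- mask+textile: length 3+3=6, value 17+5=22
- mask+coin tray: length 3+5=8, value 17+4=21
- mask: length 3, value 17
- coin tray+textile: length 5+3=8, value 4+5=9
Best: 30 score.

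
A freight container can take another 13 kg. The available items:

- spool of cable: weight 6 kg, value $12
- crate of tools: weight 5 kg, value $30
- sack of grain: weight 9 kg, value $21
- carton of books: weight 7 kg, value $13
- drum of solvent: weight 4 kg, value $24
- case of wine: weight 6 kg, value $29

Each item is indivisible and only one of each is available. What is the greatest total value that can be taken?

$59

This is a 0/1 knapsack; check combinations near the capacity.
- crate of tools+case of wine: weight 5+6=11, value 30+29=59
- crate of tools+drum of solvent: weight 5+4=9, value 30+24=54
- drum of solvent+case of wine: weight 4+6=10, value 24+29=53
Best: $59.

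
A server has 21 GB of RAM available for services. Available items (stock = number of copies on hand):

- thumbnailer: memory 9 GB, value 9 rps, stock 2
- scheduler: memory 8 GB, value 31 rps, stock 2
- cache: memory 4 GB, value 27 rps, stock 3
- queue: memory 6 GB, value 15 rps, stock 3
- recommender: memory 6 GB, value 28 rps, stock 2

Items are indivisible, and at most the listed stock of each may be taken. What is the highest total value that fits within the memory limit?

Best selections within memory 21 and stock limits:
- 1×scheduler + 3×cache: memory 20, value 112
- 2×cache + 2×recommender: memory 20, value 110
Best: 112 rps.

112 rps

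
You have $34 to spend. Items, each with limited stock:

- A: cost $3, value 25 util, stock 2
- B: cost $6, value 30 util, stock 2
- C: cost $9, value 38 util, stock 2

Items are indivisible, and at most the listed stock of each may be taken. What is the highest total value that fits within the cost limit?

161 util

Best selections within cost 34 and stock limits:
- 1×A + 2×B + 2×C: cost 33, value 161
- 2×A + 1×B + 2×C: cost 30, value 156
- 2×A + 2×B + 1×C: cost 27, value 148
Best: 161 util.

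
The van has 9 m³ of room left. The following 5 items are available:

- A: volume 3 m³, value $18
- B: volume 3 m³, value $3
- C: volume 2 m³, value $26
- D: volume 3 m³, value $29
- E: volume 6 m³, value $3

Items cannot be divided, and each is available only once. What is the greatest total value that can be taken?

Check high-value combinations within 9 m³:
- A+C+D: volume 3+2+3=8, value 18+26+29=73
- B+C+D: volume 3+2+3=8, value 3+26+29=58
- C+D: volume 2+3=5, value 26+29=55
Best: $73.

$73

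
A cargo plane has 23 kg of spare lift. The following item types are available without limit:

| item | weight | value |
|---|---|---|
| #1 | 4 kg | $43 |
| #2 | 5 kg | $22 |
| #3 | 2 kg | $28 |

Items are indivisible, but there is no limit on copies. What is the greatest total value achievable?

Best value-per-unit is #3 at 28/2, and filling with it alone uses weight 11×2=22. No mix of the others beats 11×28 = 308.

$308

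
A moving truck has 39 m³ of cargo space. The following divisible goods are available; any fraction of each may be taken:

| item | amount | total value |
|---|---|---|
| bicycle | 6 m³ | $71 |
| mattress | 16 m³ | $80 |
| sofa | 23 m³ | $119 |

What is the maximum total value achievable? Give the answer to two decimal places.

Take in order of value per unit:
- bicycle (71/6 per unit): all 6 → value 71, running total 71.00
- sofa (119/23 per unit): all 23 → value 119, running total 190.00
- mattress (80/16 per unit): 10 of 16 → value 10×80/16 = 50.0000, running total 240.00
Total 240.00.

240.00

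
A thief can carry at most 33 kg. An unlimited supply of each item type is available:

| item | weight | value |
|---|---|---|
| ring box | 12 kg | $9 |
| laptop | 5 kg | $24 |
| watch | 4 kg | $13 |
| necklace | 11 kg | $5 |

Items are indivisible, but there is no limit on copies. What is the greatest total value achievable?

Best value-per-unit is laptop at 24/5; filling with it alone gives 6×24 = 144.
Optimal mix: 5×laptop + 2×watch → weight 33, value 146.

$146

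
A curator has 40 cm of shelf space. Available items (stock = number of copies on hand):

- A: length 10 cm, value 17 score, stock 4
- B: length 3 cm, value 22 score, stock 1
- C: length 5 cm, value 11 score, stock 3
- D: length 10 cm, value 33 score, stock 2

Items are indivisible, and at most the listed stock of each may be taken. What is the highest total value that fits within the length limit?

121 score

Best selections within length 40 and stock limits:
- 1×B + 3×C + 2×D: length 38, value 121
- 1×A + 1×B + 1×C + 2×D: length 38, value 116
- 1×B + 2×C + 2×D: length 33, value 110
- 1×A + 1×B + 2×D: length 33, value 105
Best: 121 score.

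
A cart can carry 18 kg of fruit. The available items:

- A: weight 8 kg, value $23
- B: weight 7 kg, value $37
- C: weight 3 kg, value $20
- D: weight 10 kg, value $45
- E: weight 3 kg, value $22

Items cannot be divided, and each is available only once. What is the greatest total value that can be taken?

$87

Check high-value combinations within 18 kg:
- C+D+E: weight 3+10+3=16, value 20+45+22=87
- B+D: weight 7+10=17, value 37+45=82
- A+B+E: weight 8+7+3=18, value 23+37+22=82
- A+B+C: weight 8+7+3=18, value 23+37+20=80
- B+C+E: weight 7+3+3=13, value 37+20+22=79
Best: $87.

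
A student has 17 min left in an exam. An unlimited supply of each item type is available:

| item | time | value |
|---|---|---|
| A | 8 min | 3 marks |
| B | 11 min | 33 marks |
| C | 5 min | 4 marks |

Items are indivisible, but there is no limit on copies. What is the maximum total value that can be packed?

Best value-per-unit is B at 33/11; filling with it alone gives 1×33 = 33.
Optimal mix: 1×B + 1×C → time 16, value 37.

37 marks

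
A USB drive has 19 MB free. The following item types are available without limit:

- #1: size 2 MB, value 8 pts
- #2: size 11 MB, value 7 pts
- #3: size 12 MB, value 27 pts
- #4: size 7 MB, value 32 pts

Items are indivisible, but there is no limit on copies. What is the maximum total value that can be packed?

Best value-per-unit is #4 at 32/7; filling with it alone gives 2×32 = 64.
Optimal mix: 6×#1 + 1×#4 → size 19, value 80.

80 pts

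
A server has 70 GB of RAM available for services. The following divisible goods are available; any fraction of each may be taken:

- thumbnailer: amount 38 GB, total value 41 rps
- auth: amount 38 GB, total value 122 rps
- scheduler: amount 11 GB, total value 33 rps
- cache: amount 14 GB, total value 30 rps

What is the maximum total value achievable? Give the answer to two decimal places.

192.55

Take in order of value per unit:
- auth (122/38 per unit): all 38 → value 122, running total 122.00
- scheduler (33/11 per unit): all 11 → value 33, running total 155.00
- cache (30/14 per unit): all 14 → value 30, running total 185.00
- thumbnailer (41/38 per unit): 7 of 38 → value 7×41/38 = 7.5526, running total 192.55
Total 192.55.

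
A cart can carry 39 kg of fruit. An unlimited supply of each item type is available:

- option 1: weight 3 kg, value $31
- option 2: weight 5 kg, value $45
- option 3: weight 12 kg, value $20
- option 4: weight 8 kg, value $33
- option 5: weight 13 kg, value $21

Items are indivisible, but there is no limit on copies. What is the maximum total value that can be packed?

Best value-per-unit is option 1 at 31/3, and filling with it alone uses weight 13×3=39. No mix of the others beats 13×31 = 403.

$403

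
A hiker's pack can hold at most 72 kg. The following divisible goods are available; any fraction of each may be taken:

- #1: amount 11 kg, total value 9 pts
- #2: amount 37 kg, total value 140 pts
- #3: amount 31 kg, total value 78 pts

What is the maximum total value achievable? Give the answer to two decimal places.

221.27

Take in order of value per unit:
- #2 (140/37 per unit): all 37 → value 140, running total 140.00
- #3 (78/31 per unit): all 31 → value 78, running total 218.00
- #1 (9/11 per unit): 4 of 11 → value 4×9/11 = 3.2727, running total 221.27
Total 221.27.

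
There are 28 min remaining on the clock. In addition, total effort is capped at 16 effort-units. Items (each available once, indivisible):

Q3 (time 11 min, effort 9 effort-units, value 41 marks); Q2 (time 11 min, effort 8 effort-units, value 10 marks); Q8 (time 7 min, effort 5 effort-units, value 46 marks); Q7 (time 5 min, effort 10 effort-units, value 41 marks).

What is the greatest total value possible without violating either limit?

Feasible sets respecting both limits:
- Q3+Q8: time 18, effort 14, value 87
- Q8+Q7: time 12, effort 15, value 87
- Q2+Q8: time 18, effort 13, value 56
- Q8: time 7, effort 5, value 46
Best: 87 marks.

87 marks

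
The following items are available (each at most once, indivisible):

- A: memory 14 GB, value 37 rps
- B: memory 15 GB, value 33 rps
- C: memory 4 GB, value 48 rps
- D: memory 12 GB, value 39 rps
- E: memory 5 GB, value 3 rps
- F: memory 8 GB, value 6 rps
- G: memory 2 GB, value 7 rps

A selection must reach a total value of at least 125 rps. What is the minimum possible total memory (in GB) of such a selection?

32

Subsets with value ≥ 125, sorted by total memory:
- A+C+D+G: memory 32, value 131
- B+C+D+G: memory 33, value 127
Minimum memory: 32 GB.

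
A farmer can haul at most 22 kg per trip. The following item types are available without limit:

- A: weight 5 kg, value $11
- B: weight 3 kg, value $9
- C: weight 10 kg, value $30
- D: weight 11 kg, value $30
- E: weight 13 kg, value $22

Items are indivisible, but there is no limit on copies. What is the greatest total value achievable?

Best value-per-unit is B at 9/3; filling with it alone gives 7×9 = 63.
Optimal mix: 4×B + 1×C → weight 22, value 66.

$66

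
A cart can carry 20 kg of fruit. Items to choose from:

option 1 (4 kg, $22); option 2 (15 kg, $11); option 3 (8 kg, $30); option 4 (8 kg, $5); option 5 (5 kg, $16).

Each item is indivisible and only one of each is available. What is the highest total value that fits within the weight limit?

Check high-value combinations within 20 kg:
- option 1+option 3+option 5: weight 4+8+5=17, value 22+30+16=68
- option 1+option 3+option 4: weight 4+8+8=20, value 22+30+5=57
- option 1+option 3: weight 4+8=12, value 22+30=52
- option 3+option 5: weight 8+5=13, value 30+16=46
Best: $68.

$68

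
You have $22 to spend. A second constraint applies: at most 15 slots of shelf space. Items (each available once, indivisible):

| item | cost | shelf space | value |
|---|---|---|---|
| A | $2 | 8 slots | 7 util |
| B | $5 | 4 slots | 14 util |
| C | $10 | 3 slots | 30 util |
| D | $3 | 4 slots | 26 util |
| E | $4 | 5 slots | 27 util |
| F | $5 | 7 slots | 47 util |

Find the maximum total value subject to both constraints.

Feasible sets respecting both limits:
- C+E+F: cost 19, shelf space 15, value 104
- C+D+F: cost 18, shelf space 14, value 103
- B+C+F: cost 20, shelf space 14, value 91
- B+D+F: cost 13, shelf space 15, value 87
Best: 104 util.

104 util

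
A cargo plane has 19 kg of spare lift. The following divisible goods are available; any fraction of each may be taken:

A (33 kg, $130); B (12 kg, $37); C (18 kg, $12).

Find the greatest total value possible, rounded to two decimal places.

74.85

Take in order of value per unit:
- A (130/33 per unit): 19 of 33 → value 19×130/33 = 74.8485, running total 74.85
Total 74.85.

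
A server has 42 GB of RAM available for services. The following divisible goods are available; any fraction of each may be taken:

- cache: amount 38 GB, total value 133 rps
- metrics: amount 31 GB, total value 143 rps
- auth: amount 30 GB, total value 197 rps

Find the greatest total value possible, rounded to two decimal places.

Take in order of value per unit:
- auth (197/30 per unit): all 30 → value 197, running total 197.00
- metrics (143/31 per unit): 12 of 31 → value 12×143/31 = 55.3548, running total 252.35
Total 252.35.

252.35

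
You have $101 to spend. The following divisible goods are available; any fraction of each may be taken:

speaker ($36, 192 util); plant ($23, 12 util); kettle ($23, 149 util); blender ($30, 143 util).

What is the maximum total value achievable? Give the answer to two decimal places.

Take in order of value per unit:
- kettle (149/23 per unit): all 23 → value 149, running total 149.00
- speaker (192/36 per unit): all 36 → value 192, running total 341.00
- blender (143/30 per unit): all 30 → value 143, running total 484.00
- plant (12/23 per unit): 12 of 23 → value 12×12/23 = 6.2609, running total 490.26
Total 490.26.

490.26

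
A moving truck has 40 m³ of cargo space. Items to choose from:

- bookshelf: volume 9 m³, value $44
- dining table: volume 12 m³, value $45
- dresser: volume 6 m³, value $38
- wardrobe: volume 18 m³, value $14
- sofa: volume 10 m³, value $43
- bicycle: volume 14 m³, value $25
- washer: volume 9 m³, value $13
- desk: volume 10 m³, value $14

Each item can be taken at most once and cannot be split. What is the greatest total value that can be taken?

This is a 0/1 knapsack; check combinations near the capacity.
- bookshelf+dining table+dresser+sofa: volume 9+12+6+10=37, value 44+45+38+43=170
- bookshelf+dresser+sofa+bicycle: volume 9+6+10+14=39, value 44+38+43+25=150
- bookshelf+dining table+sofa+washer: volume 9+12+10+9=40, value 44+45+43+13=145
Best: $170.

$170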